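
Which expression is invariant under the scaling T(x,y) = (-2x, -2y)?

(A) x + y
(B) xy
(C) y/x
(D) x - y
C

Under the uniform scaling T(x,y) = (-2x, -2y):
Substitute the transformed coordinates into each option and compare with the original:
(A) x + y  ->  (-2x) + (-2y) = -2x - 2y   [differs from x + y: not invariant]
(B) xy  ->  (-2x)(-2y) = 4xy   [differs from xy: not invariant]
(C) y/x  ->  (-2y)/(-2x) = y/x   [equals y/x: invariant]
(D) x - y  ->  (-2x) - (-2y) = -2x + 2y   [differs from x - y: not invariant]

Only option (C), y/x, is unchanged by the transformation.
The common factor -2 cancels in a ratio of coordinates, while sums, products and sums of squares pick up factors of -2 or 4.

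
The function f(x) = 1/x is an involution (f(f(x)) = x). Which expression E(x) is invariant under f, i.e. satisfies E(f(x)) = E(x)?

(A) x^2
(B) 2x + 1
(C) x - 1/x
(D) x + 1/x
D

Replace x by f(x) = 1/x in each option and simplify. As a quick numerical cross-check, also compare E(4) with E(f(4)) = E(1/4).

(A) x^2  ->  (1/x)^2 = x^(-2); check: E(4) = 16 but E(1/4) = 1/16.   [not invariant]
(B) 2x + 1  ->  2(1/x) + 1 = (x + 2)/x; check: E(4) = 9 but E(1/4) = 3/2.   [not invariant]
(C) x - 1/x  ->  (1/x) - 1/(1/x) = -x + 1/x; check: E(4) = 15/4 but E(1/4) = -15/4.   [not invariant]
(D) x + 1/x  ->  (1/x) + 1/(1/x), which simplifies back to x + 1/x; check: E(4) = 17/4, E(1/4) = 17/4.   [invariant]

Only (D) is unchanged. E is symmetric under swapping x with f(x) = 1/x, which is exactly what an involution does.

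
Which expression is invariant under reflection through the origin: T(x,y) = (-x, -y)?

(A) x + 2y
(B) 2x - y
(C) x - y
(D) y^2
D

The map is reflection through the origin: T(x,y) = (-x, -y).
Substitute the transformed coordinates into each option and compare with the original:
(A) x + 2y  ->  (-x) + 2(-y) = -x - 2y   [differs from x + 2y: not invariant]
(B) 2x - y  ->  2(-x) - (-y) = -2x + y   [differs from 2x - y: not invariant]
(C) x - y  ->  (-x) - (-y) = -x + y   [differs from x - y: not invariant]
(D) y^2  ->  (-y)^2 = y^2   [equals y^2: invariant]

Only option (D), y^2, is unchanged by the transformation.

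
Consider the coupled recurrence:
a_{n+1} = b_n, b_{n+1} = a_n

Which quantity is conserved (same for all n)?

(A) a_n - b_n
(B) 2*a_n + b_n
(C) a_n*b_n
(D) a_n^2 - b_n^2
C

Replace a_n by a_{n+1} = b_n and b_n by b_{n+1} = a_n in each option and simplify:
(A) a_n - b_n  ->  (b_n) - (a_n) = -a_n + b_n   [not conserved]
(B) 2*a_n + b_n  ->  2*(b_n) + (a_n) = a_n + 2*b_n   [not conserved]
(C) a_n*b_n  ->  (b_n)*(a_n) = a_n*b_n   [conserved]
(D) a_n^2 - b_n^2  ->  (b_n)^2 - (a_n)^2 = -a_n^2 + b_n^2   [not conserved]

Only (C) a_n*b_n returns to itself after one step, so it is the conserved quantity.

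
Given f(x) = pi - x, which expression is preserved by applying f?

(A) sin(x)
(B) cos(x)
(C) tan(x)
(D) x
A

For f(x) = pi - x:
sin(pi - x) = sin(x), so sine is invariant under this transformation.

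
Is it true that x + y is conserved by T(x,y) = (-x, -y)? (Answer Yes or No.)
No

Substitute T(x,y) = (-x, -y) into the expression and compare with the original.

Original: x + y
After applying T: (-x) + (-y) = -x - y

This differs from the original x + y (difference: -2x - 2y), so the expression is NOT invariant.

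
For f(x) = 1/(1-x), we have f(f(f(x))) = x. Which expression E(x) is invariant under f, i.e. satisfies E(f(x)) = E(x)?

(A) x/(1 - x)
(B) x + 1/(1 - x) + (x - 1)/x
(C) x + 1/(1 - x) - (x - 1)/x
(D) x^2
B

Replace x by f(x) = 1/(1 - x) in each option and simplify. As a quick numerical cross-check, also compare E(4) with E(f(4)) = E(-1/3).

(A) x/(1 - x)  ->  (1/(1 - x))/(1 - (1/(1 - x))) = -1/x; check: E(4) = -4/3 but E(-1/3) = -1/4.   [not invariant]
(B) x + 1/(1 - x) + (x - 1)/x  ->  (1/(1 - x)) + 1/(1 - (1/(1 - x))) + ((1/(1 - x)) - 1)/(1/(1 - x)), which simplifies back to x + 1/(1 - x) + (x - 1)/x; check: E(4) = 53/12, E(-1/3) = 53/12.   [invariant]
(C) x + 1/(1 - x) - (x - 1)/x  ->  (1/(1 - x)) + 1/(1 - (1/(1 - x))) - ((1/(1 - x)) - 1)/(1/(1 - x)) = (x^2(1 - x) - x + (x - 1)^2)/(x(x - 1)); check: E(4) = 35/12 but E(-1/3) = -43/12.   [not invariant]
(D) x^2  ->  (1/(1 - x))^2 = (x - 1)^(-2); check: E(4) = 16 but E(-1/3) = 1/9.   [not invariant]

Only (B) is unchanged. Indeed f(f(x)) = 1/(1 - 1/(1-x)) = (1-x)/(-x) = (x-1)/x, so E(x) = x + f(x) + f(f(x)) is the sum over the whole 3-cycle; applying f just permutes the three terms cyclically (x -> f(x) -> f(f(x)) -> x), leaving the sum unchanged.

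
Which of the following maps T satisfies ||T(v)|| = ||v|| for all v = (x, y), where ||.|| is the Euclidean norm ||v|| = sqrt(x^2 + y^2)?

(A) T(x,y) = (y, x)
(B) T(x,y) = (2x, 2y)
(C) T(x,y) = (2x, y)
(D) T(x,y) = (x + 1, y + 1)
A

A transformation preserves a norm if ||T(v)|| = ||v|| for every v; a single vector where the norm changes rules an option out.

(A) T(x,y) = (y, x): preserves the norm -- it is an orthogonal map (a rotation/reflection), and (y)^2 + (x)^2 simplifies to x^2 + y^2.
(B) T(x,y) = (2x, 2y): v = (1, 0) has norm sqrt((1)^2 + (0)^2) = 1, but T(v) = (2, 0) has norm 2 -- not preserved.
(C) T(x,y) = (2x, y): v = (1, 0) has norm sqrt((1)^2 + (0)^2) = 1, but T(v) = (2, 0) has norm 2 -- not preserved.
(D) T(x,y) = (x + 1, y + 1): v = (1, 0) has norm sqrt((1)^2 + (0)^2) = 1, but T(v) = (2, 1) has norm sqrt(5) -- not preserved.

Therefore the answer is (A).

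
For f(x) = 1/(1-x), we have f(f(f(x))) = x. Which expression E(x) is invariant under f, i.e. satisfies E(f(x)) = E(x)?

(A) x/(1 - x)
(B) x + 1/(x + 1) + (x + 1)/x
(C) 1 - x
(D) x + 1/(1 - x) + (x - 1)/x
D

Replace x by f(x) = 1/(1 - x) in each option and simplify. As a quick numerical cross-check, also compare E(3) with E(f(3)) = E(-1/2).

(A) x/(1 - x)  ->  (1/(1 - x))/(1 - (1/(1 - x))) = -1/x; check: E(3) = -3/2 but E(-1/2) = -1/3.   [not invariant]
(B) x + 1/(x + 1) + (x + 1)/x  ->  (1/(1 - x)) + 1/((1/(1 - x)) + 1) + ((1/(1 - x)) + 1)/(1/(1 - x)) = (-x^3 + 6x^2 - 11x + 7)/(x^2 - 3x + 2); check: E(3) = 55/12 but E(-1/2) = 1/2.   [not invariant]
(C) 1 - x  ->  1 - (1/(1 - x)) = x/(x - 1); check: E(3) = -2 but E(-1/2) = 3/2.   [not invariant]
(D) x + 1/(1 - x) + (x - 1)/x  ->  (1/(1 - x)) + 1/(1 - (1/(1 - x))) + ((1/(1 - x)) - 1)/(1/(1 - x)), which simplifies back to x + 1/(1 - x) + (x - 1)/x; check: E(3) = 19/6, E(-1/2) = 19/6.   [invariant]

Only (D) is unchanged. Indeed f(f(x)) = 1/(1 - 1/(1-x)) = (1-x)/(-x) = (x-1)/x, so E(x) = x + f(x) + f(f(x)) is the sum over the whole 3-cycle; applying f just permutes the three terms cyclically (x -> f(x) -> f(f(x)) -> x), leaving the sum unchanged.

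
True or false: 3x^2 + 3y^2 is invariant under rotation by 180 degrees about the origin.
True

Applying rotation by 180 degrees: x' = x*cos(180 degrees) - y*sin(180 degrees) = -x, y' = x*sin(180 degrees) + y*cos(180 degrees) = -y

Substituting into 3x^2 + 3y^2:
3(-x)^2 + 3(-y)^2
= 3x^2 + 3y^2

This equals the original expression 3x^2 + 3y^2, so it IS invariant.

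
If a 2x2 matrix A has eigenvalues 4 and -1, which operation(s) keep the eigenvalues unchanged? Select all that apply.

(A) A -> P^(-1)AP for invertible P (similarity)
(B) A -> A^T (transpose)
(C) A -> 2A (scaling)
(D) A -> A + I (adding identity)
A and B

Eigenvalues are preserved by:
1. Similarity transformations: A -> P^(-1)AP (same characteristic polynomial)
2. Transpose: A^T has the same eigenvalues as A

Eigenvalues are NOT preserved by:
- Adding identity: eigenvalues become 4+1, -1+1
- Scaling: eigenvalues become 8, -2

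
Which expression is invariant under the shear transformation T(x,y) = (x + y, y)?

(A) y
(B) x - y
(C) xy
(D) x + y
A

Under the shear T(x,y) = (x + y, y):
Substitute the transformed coordinates into each option and compare with the original:
(A) y  ->  (y) = y   [equals y: invariant]
(B) x - y  ->  (x + y) - (y) = x   [differs from x - y: not invariant]
(C) xy  ->  (x + y)(y) = xy + y^2   [differs from xy: not invariant]
(D) x + y  ->  (x + y) + (y) = x + 2y   [differs from x + y: not invariant]

Only option (A), y, is unchanged by the transformation.
A horizontal shear moves points parallel to the x-axis, so the y-coordinate (and any function of y alone) is unchanged.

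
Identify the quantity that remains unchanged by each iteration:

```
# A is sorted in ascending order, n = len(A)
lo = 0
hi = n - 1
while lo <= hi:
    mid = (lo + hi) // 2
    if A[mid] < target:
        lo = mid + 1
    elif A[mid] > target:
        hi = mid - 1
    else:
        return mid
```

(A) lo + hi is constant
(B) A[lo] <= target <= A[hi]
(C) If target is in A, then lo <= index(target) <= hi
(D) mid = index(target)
C

A loop invariant must hold before the first iteration and be re-established by every execution of the body.

(C) If target is in A, then lo <= index(target) <= hi: Before the loop [lo, hi] = [0, n-1] covers every index. When A[mid] < target, sortedness puts target strictly to the right of mid, so setting lo = mid + 1 keeps index(target) in [lo, hi]; symmetrically for hi = mid - 1. Hence 'if target is in A then lo <= index(target) <= hi' holds after every iteration, and when lo > hi it proves target is absent.

The other options fail:
(A) lo + hi is constant: each iteration moves exactly one of lo, hi, so lo + hi changes (e.g. 0 + (n-1) becomes (mid+1) + (n-1)).
(B) A[lo] <= target <= A[hi]: fails when target is not in A (e.g. target < A[0] already violates it before the loop), so it is not maintained in general.
(D) mid = index(target): mid is just the current probe; it equals index(target) only on the iteration that returns.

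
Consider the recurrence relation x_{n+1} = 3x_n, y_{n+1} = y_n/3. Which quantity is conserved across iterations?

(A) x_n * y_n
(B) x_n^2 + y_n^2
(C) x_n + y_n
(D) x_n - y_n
A

For the recurrence x_{n+1} = 3x_n, y_{n+1} = y_n/3:

x_{n+1} * y_{n+1} = (3x_n) * (y_n/3) = x_n * y_n
The product is conserved.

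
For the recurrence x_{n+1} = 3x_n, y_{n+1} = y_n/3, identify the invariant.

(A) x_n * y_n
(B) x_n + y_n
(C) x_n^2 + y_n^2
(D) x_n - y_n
A

For the recurrence x_{n+1} = 3x_n, y_{n+1} = y_n/3:

x_{n+1} * y_{n+1} = (3x_n) * (y_n/3) = x_n * y_n
The product is conserved.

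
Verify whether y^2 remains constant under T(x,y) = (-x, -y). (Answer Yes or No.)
Yes

Substitute T(x,y) = (-x, -y) into the expression and compare with the original.

Original: y^2
After applying T: (-y)^2 = y^2

This is identical to the original y^2, so the expression is invariant.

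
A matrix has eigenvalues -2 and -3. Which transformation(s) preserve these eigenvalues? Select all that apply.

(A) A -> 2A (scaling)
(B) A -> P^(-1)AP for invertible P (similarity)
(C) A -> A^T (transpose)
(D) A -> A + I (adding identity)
B and C

Eigenvalues are preserved by:
1. Similarity transformations: A -> P^(-1)AP (same characteristic polynomial)
2. Transpose: A^T has the same eigenvalues as A

Eigenvalues are NOT preserved by:
- Adding identity: eigenvalues become -2+1, -3+1
- Scaling: eigenvalues become -4, -6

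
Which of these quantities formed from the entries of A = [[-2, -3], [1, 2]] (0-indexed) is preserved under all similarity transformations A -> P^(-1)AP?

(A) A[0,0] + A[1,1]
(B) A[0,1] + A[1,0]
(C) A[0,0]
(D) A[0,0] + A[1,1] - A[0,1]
A

A[0,0] + A[1,1] is the trace of A. By the cyclic property of the trace, tr(P^(-1)AP) = tr(APP^(-1)) = tr(A), so it is the same for every matrix similar to A.

The other combinations are not similarity invariants. For example, take P = [[1, 1], [0, 1]] (det P = 1), so P^(-1) = [[1, -1], [0, 1]] and
B = P^(-1)AP = [[-3, -8], [1, 3]].
Evaluating each option on A and on B:
(A) A[0,0] + A[1,1]: 0 for A, 0 for B -> unchanged
(B) A[0,1] + A[1,0]: -2 for A, -7 for B -> changes
(C) A[0,0]: -2 for A, -3 for B -> changes
(D) A[0,0] + A[1,1] - A[0,1]: 3 for A, 8 for B -> changes

Only (A) A[0,0] + A[1,1] = 0 survives (and it does so for every P, not just this one), so it is the invariant.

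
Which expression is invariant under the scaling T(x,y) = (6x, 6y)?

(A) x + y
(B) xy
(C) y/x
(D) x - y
C

Under the uniform scaling T(x,y) = (6x, 6y):
Substitute the transformed coordinates into each option and compare with the original:
(A) x + y  ->  (6x) + (6y) = 6x + 6y   [differs from x + y: not invariant]
(B) xy  ->  (6x)(6y) = 36xy   [differs from xy: not invariant]
(C) y/x  ->  (6y)/(6x) = y/x   [equals y/x: invariant]
(D) x - y  ->  (6x) - (6y) = 6x - 6y   [differs from x - y: not invariant]

Only option (C), y/x, is unchanged by the transformation.
The common factor 6 cancels in a ratio of coordinates, while sums, products and sums of squares pick up factors of 6 or 36.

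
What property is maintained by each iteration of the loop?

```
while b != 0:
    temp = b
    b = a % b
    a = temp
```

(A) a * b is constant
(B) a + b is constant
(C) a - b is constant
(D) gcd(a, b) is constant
D

A loop invariant must hold before the first iteration and be re-established by every execution of the body.

(D) gcd(a, b) is constant: One iteration replaces (a, b) by (b, a mod b). Since a mod b = a - q*b for an integer q, any common divisor of a and b divides b and a mod b, and conversely; hence gcd(b, a mod b) = gcd(a, b). For instance (35, 8) -> (8, 3) keeps gcd = 1. At exit b = 0 and a = gcd of the original inputs.

The other options fail:
(A) a * b is constant: e.g. (a, b) = (35, 8) -> (8, 3): the product goes from 280 to 24.
(B) a + b is constant: e.g. (a, b) = (35, 8) -> (8, 3): the sum goes from 43 to 11.
(C) a - b is constant: e.g. (a, b) = (35, 8) -> (8, 3): the difference goes from 27 to 5.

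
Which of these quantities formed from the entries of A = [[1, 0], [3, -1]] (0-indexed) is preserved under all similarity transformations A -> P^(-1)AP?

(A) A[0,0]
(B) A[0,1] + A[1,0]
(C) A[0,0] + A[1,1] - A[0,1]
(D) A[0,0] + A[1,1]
D

A[0,0] + A[1,1] is the trace of A. By the cyclic property of the trace, tr(P^(-1)AP) = tr(APP^(-1)) = tr(A), so it is the same for every matrix similar to A.

The other combinations are not similarity invariants. For example, take P = [[2, 1], [1, 1]] (det P = 1), so P^(-1) = [[1, -1], [-1, 2]] and
B = P^(-1)AP = [[-3, -1], [8, 3]].
Evaluating each option on A and on B:
(A) A[0,0]: 1 for A, -3 for B -> changes
(B) A[0,1] + A[1,0]: 3 for A, 7 for B -> changes
(C) A[0,0] + A[1,1] - A[0,1]: 0 for A, 1 for B -> changes
(D) A[0,0] + A[1,1]: 0 for A, 0 for B -> unchanged

Only (D) A[0,0] + A[1,1] = 0 survives (and it does so for every P, not just this one), so it is the invariant.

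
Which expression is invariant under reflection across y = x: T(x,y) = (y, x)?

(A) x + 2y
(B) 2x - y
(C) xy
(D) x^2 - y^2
C

The map is reflection across y = x: T(x,y) = (y, x).
Substitute the transformed coordinates into each option and compare with the original:
(A) x + 2y  ->  (y) + 2(x) = 2x + y   [differs from x + 2y: not invariant]
(B) 2x - y  ->  2(y) - (x) = -x + 2y   [differs from 2x - y: not invariant]
(C) xy  ->  (y)(x) = xy   [equals xy: invariant]
(D) x^2 - y^2  ->  (y)^2 - (x)^2 = -x^2 + y^2   [differs from x^2 - y^2: not invariant]

Only option (C), xy, is unchanged by the transformation.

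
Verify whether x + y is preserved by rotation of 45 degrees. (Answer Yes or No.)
No

Applying rotation by 45 degrees: x' = x*cos(45 degrees) - y*sin(45 degrees) = sqrt(2)x/2 - sqrt(2)y/2, y' = x*sin(45 degrees) + y*cos(45 degrees) = sqrt(2)x/2 + sqrt(2)y/2

Substituting into x + y:
(sqrt(2)x/2 - sqrt(2)y/2) + (sqrt(2)x/2 + sqrt(2)y/2)
= sqrt(2)x

This differs from the original expression x + y, so it is NOT invariant.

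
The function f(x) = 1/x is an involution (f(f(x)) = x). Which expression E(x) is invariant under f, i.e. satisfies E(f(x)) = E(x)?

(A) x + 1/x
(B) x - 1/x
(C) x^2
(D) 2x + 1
A

Replace x by f(x) = 1/x in each option and simplify. As a quick numerical cross-check, also compare E(4) with E(f(4)) = E(1/4).

(A) x + 1/x  ->  (1/x) + 1/(1/x), which simplifies back to x + 1/x; check: E(4) = 17/4, E(1/4) = 17/4.   [invariant]
(B) x - 1/x  ->  (1/x) - 1/(1/x) = -x + 1/x; check: E(4) = 15/4 but E(1/4) = -15/4.   [not invariant]
(C) x^2  ->  (1/x)^2 = x^(-2); check: E(4) = 16 but E(1/4) = 1/16.   [not invariant]
(D) 2x + 1  ->  2(1/x) + 1 = (x + 2)/x; check: E(4) = 9 but E(1/4) = 3/2.   [not invariant]

Only (A) is unchanged. E is symmetric under swapping x with f(x) = 1/x, which is exactly what an involution does.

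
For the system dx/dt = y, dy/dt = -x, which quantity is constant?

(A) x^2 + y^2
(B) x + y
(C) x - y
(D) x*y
A

A first integral I satisfies dI/dt = 0 along every solution. Differentiate each option and use the equation of motion:
(A) d/dt[x^2 + y^2] = 2x*dx/dt + 2y*dy/dt = 2x*y + 2y*(-x) = 0
(B) d/dt[x + y] = y + (-x) = y - x, not identically 0
(C) d/dt[x - y] = y - (-x) = x + y, not identically 0
(D) d/dt[x*y] = (dx/dt)y + x(dy/dt) = y^2 - x^2, not identically 0

Only (A) has zero time-derivative. So x^2 + y^2 (the squared radius; trajectories are circles) is the conserved quantity.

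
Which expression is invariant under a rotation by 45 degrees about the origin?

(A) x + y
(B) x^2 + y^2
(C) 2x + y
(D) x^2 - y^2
B

A rotation by 45 degrees sends (x, y) to (sqrt(2)x/2 - sqrt(2)y/2, sqrt(2)x/2 + sqrt(2)y/2).
Substitute the transformed coordinates into each option and compare with the original:
(A) x + y  ->  (sqrt(2)x/2 - sqrt(2)y/2) + (sqrt(2)x/2 + sqrt(2)y/2) = sqrt(2)x   [differs from x + y: not invariant]
(B) x^2 + y^2  ->  (sqrt(2)x/2 - sqrt(2)y/2)^2 + (sqrt(2)x/2 + sqrt(2)y/2)^2 = x^2 + y^2   [equals x^2 + y^2: invariant]
(C) 2x + y  ->  2(sqrt(2)x/2 - sqrt(2)y/2) + (sqrt(2)x/2 + sqrt(2)y/2) = 3sqrt(2)x/2 - sqrt(2)y/2   [differs from 2x + y: not invariant]
(D) x^2 - y^2  ->  (sqrt(2)x/2 - sqrt(2)y/2)^2 - (sqrt(2)x/2 + sqrt(2)y/2)^2 = -2xy   [differs from x^2 - y^2: not invariant]

Only option (B), x^2 + y^2, is unchanged by the transformation.
Geometrically, x^2 + y^2 is the squared distance from the origin, which every rotation about the origin preserves.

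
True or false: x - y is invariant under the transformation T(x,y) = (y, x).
False

Substitute T(x,y) = (y, x) into the expression and compare with the original.

Original: x - y
After applying T: (y) - (x) = -x + y

This differs from the original x - y (difference: -2x + 2y), so the expression is NOT invariant.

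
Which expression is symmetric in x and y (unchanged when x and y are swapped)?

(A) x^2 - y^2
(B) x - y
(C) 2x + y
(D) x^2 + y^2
D

A symmetric expression is unchanged when the variables are permuted; here the transformation to test is the swap (x, y) -> (y, x).
Substitute the transformed coordinates into each option and compare with the original:
(A) x^2 - y^2  ->  (y)^2 - (x)^2 = -x^2 + y^2   [differs from x^2 - y^2: not invariant]
(B) x - y  ->  (y) - (x) = -x + y   [differs from x - y: not invariant]
(C) 2x + y  ->  2(y) + (x) = x + 2y   [differs from 2x + y: not invariant]
(D) x^2 + y^2  ->  (y)^2 + (x)^2 = x^2 + y^2   [equals x^2 + y^2: invariant]

Only option (D), x^2 + y^2, is unchanged by the transformation.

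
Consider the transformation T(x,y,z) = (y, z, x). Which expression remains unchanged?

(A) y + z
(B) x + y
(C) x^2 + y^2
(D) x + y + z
D

Apply T(x,y,z) = (y, z, x) to each option, i.e. replace (x, y, z) by the transformed coordinates.
Substitute the transformed coordinates into each option and compare with the original:
(A) y + z  ->  (z) + (x) = x + z   [differs from y + z: not invariant]
(B) x + y  ->  (y) + (z) = y + z   [differs from x + y: not invariant]
(C) x^2 + y^2  ->  (y)^2 + (z)^2 = y^2 + z^2   [differs from x^2 + y^2: not invariant]
(D) x + y + z  ->  (y) + (z) + (x) = x + y + z   [equals x + y + z: invariant]

Only option (D), x + y + z, is unchanged by the transformation.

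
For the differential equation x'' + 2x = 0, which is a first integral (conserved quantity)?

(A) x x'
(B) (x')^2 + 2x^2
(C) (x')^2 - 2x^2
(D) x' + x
B

A first integral I satisfies dI/dt = 0 along every solution. Differentiate each option and use the equation of motion:
(A) d/dt[x x'] = (x')^2 + x x'' = (x')^2 - 2x^2, not identically 0
(B) d/dt[(x')^2 + 2x^2] = 2x'x'' + 4x x' = 2x'(-2x) + 4x x' = 0
(C) d/dt[(x')^2 - 2x^2] = 2x'x'' - 4x x' = -8x x', not identically 0
(D) d/dt[x' + x] = x'' + x' = -2x + x', not identically 0

Only (B) has zero time-derivative. So the energy-like quantity (x')^2 + 2x^2 is the first integral.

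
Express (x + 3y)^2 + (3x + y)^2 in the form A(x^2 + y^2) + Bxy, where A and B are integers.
10(x^2 + y^2) + 12xy

Expanding: (x + 3y)^2 = x^2 + 6xy + 9y^2
(3x + y)^2 = 9x^2 + 6xy + y^2
Sum = (1+9)(x^2+y^2) + 12xy = 10(x^2 + y^2) + 12xy
This is symmetric in x and y.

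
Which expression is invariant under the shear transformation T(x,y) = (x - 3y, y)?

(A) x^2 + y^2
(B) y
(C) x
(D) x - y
B

Under the shear T(x,y) = (x - 3y, y):
Substitute the transformed coordinates into each option and compare with the original:
(A) x^2 + y^2  ->  (x - 3y)^2 + (y)^2 = x^2 - 6xy + 10y^2   [differs from x^2 + y^2: not invariant]
(B) y  ->  (y) = y   [equals y: invariant]
(C) x  ->  (x - 3y) = x - 3y   [differs from x: not invariant]
(D) x - y  ->  (x - 3y) - (y) = x - 4y   [differs from x - y: not invariant]

Only option (B), y, is unchanged by the transformation.
A horizontal shear moves points parallel to the x-axis, so the y-coordinate (and any function of y alone) is unchanged.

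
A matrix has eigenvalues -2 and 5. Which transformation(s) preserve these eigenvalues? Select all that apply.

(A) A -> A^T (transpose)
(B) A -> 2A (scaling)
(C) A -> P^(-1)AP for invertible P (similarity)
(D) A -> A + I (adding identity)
A and C

Eigenvalues are preserved by:
1. Similarity transformations: A -> P^(-1)AP (same characteristic polynomial)
2. Transpose: A^T has the same eigenvalues as A

Eigenvalues are NOT preserved by:
- Adding identity: eigenvalues become -2+1, 5+1
- Scaling: eigenvalues become -4, 10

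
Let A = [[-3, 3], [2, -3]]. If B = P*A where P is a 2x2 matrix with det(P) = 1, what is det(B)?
3

By the multiplicative property of determinants, det(B) = det(P*A) = det(P) * det(A) = det(A),
so the determinant is invariant under multiplication by any determinant-1 matrix; we just need det(A).

det(A) = (-3)(-3) - (3)(2) = 9 - 6 = 3

Therefore det(B) = 1 * 3 = 3.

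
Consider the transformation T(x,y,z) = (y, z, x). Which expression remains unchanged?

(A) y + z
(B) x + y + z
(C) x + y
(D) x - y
B

Apply T(x,y,z) = (y, z, x) to each option, i.e. replace (x, y, z) by the transformed coordinates.
Substitute the transformed coordinates into each option and compare with the original:
(A) y + z  ->  (z) + (x) = x + z   [differs from y + z: not invariant]
(B) x + y + z  ->  (y) + (z) + (x) = x + y + z   [equals x + y + z: invariant]
(C) x + y  ->  (y) + (z) = y + z   [differs from x + y: not invariant]
(D) x - y  ->  (y) - (z) = y - z   [differs from x - y: not invariant]

Only option (B), x + y + z, is unchanged by the transformation.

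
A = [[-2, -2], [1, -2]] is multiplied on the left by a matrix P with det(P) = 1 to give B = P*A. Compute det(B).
6

By the multiplicative property of determinants, det(B) = det(P*A) = det(P) * det(A) = det(A),
so the determinant is invariant under multiplication by any determinant-1 matrix; we just need det(A).

det(A) = (-2)(-2) - (-2)(1) = 4 - (-2) = 6

Therefore det(B) = 1 * 6 = 6.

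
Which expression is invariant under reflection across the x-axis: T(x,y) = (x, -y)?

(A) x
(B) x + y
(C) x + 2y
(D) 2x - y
A

The map is reflection across the x-axis: T(x,y) = (x, -y).
Substitute the transformed coordinates into each option and compare with the original:
(A) x  ->  (x) = x   [equals x: invariant]
(B) x + y  ->  (x) + (-y) = x - y   [differs from x + y: not invariant]
(C) x + 2y  ->  (x) + 2(-y) = x - 2y   [differs from x + 2y: not invariant]
(D) 2x - y  ->  2(x) - (-y) = 2x + y   [differs from 2x - y: not invariant]

Only option (A), x, is unchanged by the transformation.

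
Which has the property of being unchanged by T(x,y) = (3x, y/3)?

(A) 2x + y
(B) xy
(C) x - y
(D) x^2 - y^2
B

An expression E(x,y) is invariant under T if E(T(x,y)) = E(x,y). Here T(x,y) = (3x, y/3).
Substitute the transformed coordinates into each option and compare with the original:
(A) 2x + y  ->  2(3x) + (y/3) = 6x + y/3   [differs from 2x + y: not invariant]
(B) xy  ->  (3x)(y/3) = xy   [equals xy: invariant]
(C) x - y  ->  (3x) - (y/3) = 3x - y/3   [differs from x - y: not invariant]
(D) x^2 - y^2  ->  (3x)^2 - (y/3)^2 = 9x^2 - y^2/9   [differs from x^2 - y^2: not invariant]

Only option (B), xy, is unchanged by the transformation.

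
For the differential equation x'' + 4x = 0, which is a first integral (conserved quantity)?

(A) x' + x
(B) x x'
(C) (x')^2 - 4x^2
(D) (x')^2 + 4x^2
D

A first integral I satisfies dI/dt = 0 along every solution. Differentiate each option and use the equation of motion:
(A) d/dt[x' + x] = x'' + x' = -4x + x', not identically 0
(B) d/dt[x x'] = (x')^2 + x x'' = (x')^2 - 4x^2, not identically 0
(C) d/dt[(x')^2 - 4x^2] = 2x'x'' - 8x x' = -16x x', not identically 0
(D) d/dt[(x')^2 + 4x^2] = 2x'x'' + 8x x' = 2x'(-4x) + 8x x' = 0

Only (D) has zero time-derivative. So the energy-like quantity (x')^2 + 4x^2 is the first integral.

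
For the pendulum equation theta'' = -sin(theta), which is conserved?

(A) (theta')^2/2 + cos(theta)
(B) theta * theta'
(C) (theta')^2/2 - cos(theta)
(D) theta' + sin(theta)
C

A first integral I satisfies dI/dt = 0 along every solution. Differentiate each option and use the equation of motion:
(A) d/dt[(theta')^2/2 + cos(theta)] = theta' theta'' - sin(theta) theta' = -2 theta' sin(theta), not identically 0
(B) d/dt[theta * theta'] = (theta')^2 + theta theta'' = (theta')^2 - theta sin(theta), not identically 0
(C) d/dt[(theta')^2/2 - cos(theta)] = theta' theta'' + sin(theta) theta' = theta'(-sin(theta)) + theta' sin(theta) = 0
(D) d/dt[theta' + sin(theta)] = theta'' + cos(theta) theta' = -sin(theta) + theta' cos(theta), not identically 0

Only (C) has zero time-derivative. This is the total energy: kinetic (theta')^2/2 plus potential -cos(theta).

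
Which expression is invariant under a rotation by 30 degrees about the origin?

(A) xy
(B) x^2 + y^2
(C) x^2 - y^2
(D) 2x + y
B

A rotation by 30 degrees sends (x, y) to (sqrt(3)x/2 - y/2, x/2 + sqrt(3)y/2).
Substitute the transformed coordinates into each option and compare with the original:
(A) xy  ->  (sqrt(3)x/2 - y/2)(x/2 + sqrt(3)y/2) = sqrt(3)x^2/4 + xy/2 - sqrt(3)y^2/4   [differs from xy: not invariant]
(B) x^2 + y^2  ->  (sqrt(3)x/2 - y/2)^2 + (x/2 + sqrt(3)y/2)^2 = x^2 + y^2   [equals x^2 + y^2: invariant]
(C) x^2 - y^2  ->  (sqrt(3)x/2 - y/2)^2 - (x/2 + sqrt(3)y/2)^2 = x^2/2 - sqrt(3)xy - y^2/2   [differs from x^2 - y^2: not invariant]
(D) 2x + y  ->  2(sqrt(3)x/2 - y/2) + (x/2 + sqrt(3)y/2) = x/2 + sqrt(3)x - y + sqrt(3)y/2   [differs from 2x + y: not invariant]

Only option (B), x^2 + y^2, is unchanged by the transformation.
Geometrically, x^2 + y^2 is the squared distance from the origin, which every rotation about the origin preserves.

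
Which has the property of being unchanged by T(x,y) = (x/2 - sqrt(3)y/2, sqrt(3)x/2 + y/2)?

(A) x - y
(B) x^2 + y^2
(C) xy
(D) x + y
B

An expression E(x,y) is invariant under T if E(T(x,y)) = E(x,y). Here T(x,y) = (x/2 - sqrt(3)y/2, sqrt(3)x/2 + y/2).
Substitute the transformed coordinates into each option and compare with the original:
(A) x - y  ->  (x/2 - sqrt(3)y/2) - (sqrt(3)x/2 + y/2) = -sqrt(3)x/2 + x/2 - sqrt(3)y/2 - y/2   [differs from x - y: not invariant]
(B) x^2 + y^2  ->  (x/2 - sqrt(3)y/2)^2 + (sqrt(3)x/2 + y/2)^2 = x^2 + y^2   [equals x^2 + y^2: invariant]
(C) xy  ->  (x/2 - sqrt(3)y/2)(sqrt(3)x/2 + y/2) = sqrt(3)x^2/4 - xy/2 - sqrt(3)y^2/4   [differs from xy: not invariant]
(D) x + y  ->  (x/2 - sqrt(3)y/2) + (sqrt(3)x/2 + y/2) = x/2 + sqrt(3)x/2 - sqrt(3)y/2 + y/2   [differs from x + y: not invariant]

Only option (B), x^2 + y^2, is unchanged by the transformation.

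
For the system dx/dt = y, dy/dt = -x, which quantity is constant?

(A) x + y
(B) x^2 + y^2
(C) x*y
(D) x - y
B

A first integral I satisfies dI/dt = 0 along every solution. Differentiate each option and use the equation of motion:
(A) d/dt[x + y] = y + (-x) = y - x, not identically 0
(B) d/dt[x^2 + y^2] = 2x*dx/dt + 2y*dy/dt = 2x*y + 2y*(-x) = 0
(C) d/dt[x*y] = (dx/dt)y + x(dy/dt) = y^2 - x^2, not identically 0
(D) d/dt[x - y] = y - (-x) = x + y, not identically 0

Only (B) has zero time-derivative. So x^2 + y^2 (the squared radius; trajectories are circles) is the conserved quantity.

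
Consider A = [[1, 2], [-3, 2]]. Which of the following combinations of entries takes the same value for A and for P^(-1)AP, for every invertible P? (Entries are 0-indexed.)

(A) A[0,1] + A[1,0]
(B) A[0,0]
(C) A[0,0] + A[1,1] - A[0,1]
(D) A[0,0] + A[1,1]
D

A[0,0] + A[1,1] is the trace of A. By the cyclic property of the trace, tr(P^(-1)AP) = tr(APP^(-1)) = tr(A), so it is the same for every matrix similar to A.

The other combinations are not similarity invariants. For example, take P = [[1, 1], [1, 2]] (det P = 1), so P^(-1) = [[2, -1], [-1, 1]] and
B = P^(-1)AP = [[7, 9], [-4, -4]].
Evaluating each option on A and on B:
(A) A[0,1] + A[1,0]: -1 for A, 5 for B -> changes
(B) A[0,0]: 1 for A, 7 for B -> changes
(C) A[0,0] + A[1,1] - A[0,1]: 1 for A, -6 for B -> changes
(D) A[0,0] + A[1,1]: 3 for A, 3 for B -> unchanged

Only (D) A[0,0] + A[1,1] = 3 survives (and it does so for every P, not just this one), so it is the invariant.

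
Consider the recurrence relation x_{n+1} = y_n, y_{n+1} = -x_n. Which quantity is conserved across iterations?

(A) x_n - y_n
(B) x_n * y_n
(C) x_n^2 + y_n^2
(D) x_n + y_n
C

For the recurrence x_{n+1} = y_n, y_{n+1} = -x_n:

x_{n+1}^2 + y_{n+1}^2 = y_n^2 + (-x_n)^2 = x_n^2 + y_n^2
The sum of squares is conserved (like energy in a harmonic oscillator).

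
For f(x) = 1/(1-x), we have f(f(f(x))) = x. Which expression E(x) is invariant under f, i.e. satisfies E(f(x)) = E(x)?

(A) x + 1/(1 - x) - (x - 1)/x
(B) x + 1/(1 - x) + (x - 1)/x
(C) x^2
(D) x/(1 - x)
B

Replace x by f(x) = 1/(1 - x) in each option and simplify. As a quick numerical cross-check, also compare E(5) with E(f(5)) = E(-1/4).

(A) x + 1/(1 - x) - (x - 1)/x  ->  (1/(1 - x)) + 1/(1 - (1/(1 - x))) - ((1/(1 - x)) - 1)/(1/(1 - x)) = (x^2(1 - x) - x + (x - 1)^2)/(x(x - 1)); check: E(5) = 79/20 but E(-1/4) = -89/20.   [not invariant]
(B) x + 1/(1 - x) + (x - 1)/x  ->  (1/(1 - x)) + 1/(1 - (1/(1 - x))) + ((1/(1 - x)) - 1)/(1/(1 - x)), which simplifies back to x + 1/(1 - x) + (x - 1)/x; check: E(5) = 111/20, E(-1/4) = 111/20.   [invariant]
(C) x^2  ->  (1/(1 - x))^2 = (x - 1)^(-2); check: E(5) = 25 but E(-1/4) = 1/16.   [not invariant]
(D) x/(1 - x)  ->  (1/(1 - x))/(1 - (1/(1 - x))) = -1/x; check: E(5) = -5/4 but E(-1/4) = -1/5.   [not invariant]

Only (B) is unchanged. Indeed f(f(x)) = 1/(1 - 1/(1-x)) = (1-x)/(-x) = (x-1)/x, so E(x) = x + f(x) + f(f(x)) is the sum over the whole 3-cycle; applying f just permutes the three terms cyclically (x -> f(x) -> f(f(x)) -> x), leaving the sum unchanged.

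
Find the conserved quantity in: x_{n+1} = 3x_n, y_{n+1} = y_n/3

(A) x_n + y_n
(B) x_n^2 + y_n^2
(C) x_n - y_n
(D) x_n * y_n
D

For the recurrence x_{n+1} = 3x_n, y_{n+1} = y_n/3:

x_{n+1} * y_{n+1} = (3x_n) * (y_n/3) = x_n * y_n
The product is conserved.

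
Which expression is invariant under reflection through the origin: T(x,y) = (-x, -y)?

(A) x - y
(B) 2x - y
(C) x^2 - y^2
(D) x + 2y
C

The map is reflection through the origin: T(x,y) = (-x, -y).
Substitute the transformed coordinates into each option and compare with the original:
(A) x - y  ->  (-x) - (-y) = -x + y   [differs from x - y: not invariant]
(B) 2x - y  ->  2(-x) - (-y) = -2x + y   [differs from 2x - y: not invariant]
(C) x^2 - y^2  ->  (-x)^2 - (-y)^2 = x^2 - y^2   [equals x^2 - y^2: invariant]
(D) x + 2y  ->  (-x) + 2(-y) = -x - 2y   [differs from x + 2y: not invariant]

Only option (C), x^2 - y^2, is unchanged by the transformation.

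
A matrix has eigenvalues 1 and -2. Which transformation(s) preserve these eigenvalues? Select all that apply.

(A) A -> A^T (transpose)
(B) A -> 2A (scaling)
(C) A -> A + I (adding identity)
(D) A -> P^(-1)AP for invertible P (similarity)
A and D

Eigenvalues are preserved by:
1. Similarity transformations: A -> P^(-1)AP (same characteristic polynomial)
2. Transpose: A^T has the same eigenvalues as A

Eigenvalues are NOT preserved by:
- Adding identity: eigenvalues become 1+1, -2+1
- Scaling: eigenvalues become 2, -4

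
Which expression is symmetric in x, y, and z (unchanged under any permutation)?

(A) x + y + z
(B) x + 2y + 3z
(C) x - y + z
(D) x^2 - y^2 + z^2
A

A symmetric expression is unchanged when the variables are permuted; here the transformation to test is the swap (x, y) -> (y, x).
A symmetric expression must survive every permutation; the single swap x <-> y already eliminates the distractors, and the keyed expression is also unchanged by x <-> z and y <-> z (each variable enters it in exactly the same way).
Substitute the transformed coordinates into each option and compare with the original:
(A) x + y + z  ->  (y) + (x) + z = x + y + z   [equals x + y + z: invariant]
(B) x + 2y + 3z  ->  (y) + 2(x) + 3z = 2x + y + 3z   [differs from x + 2y + 3z: not invariant]
(C) x - y + z  ->  (y) - (x) + z = -x + y + z   [differs from x - y + z: not invariant]
(D) x^2 - y^2 + z^2  ->  (y)^2 - (x)^2 + z^2 = -x^2 + y^2 + z^2   [differs from x^2 - y^2 + z^2: not invariant]

Only option (A), x + y + z, is unchanged by the transformation.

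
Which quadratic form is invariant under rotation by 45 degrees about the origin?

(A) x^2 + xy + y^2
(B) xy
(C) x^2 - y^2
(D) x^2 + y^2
D

Rotation by 45 degrees sends (x, y) to (sqrt(2)x/2 - sqrt(2)y/2, sqrt(2)x/2 + sqrt(2)y/2).
Substitute the transformed coordinates into each option and compare with the original:
(A) x^2 + xy + y^2  ->  (sqrt(2)x/2 - sqrt(2)y/2)^2 + (sqrt(2)x/2 - sqrt(2)y/2)(sqrt(2)x/2 + sqrt(2)y/2) + (sqrt(2)x/2 + sqrt(2)y/2)^2 = 3x^2/2 + y^2/2   [differs from x^2 + xy + y^2: not invariant]
(B) xy  ->  (sqrt(2)x/2 - sqrt(2)y/2)(sqrt(2)x/2 + sqrt(2)y/2) = x^2/2 - y^2/2   [differs from xy: not invariant]
(C) x^2 - y^2  ->  (sqrt(2)x/2 - sqrt(2)y/2)^2 - (sqrt(2)x/2 + sqrt(2)y/2)^2 = -2xy   [differs from x^2 - y^2: not invariant]
(D) x^2 + y^2  ->  (sqrt(2)x/2 - sqrt(2)y/2)^2 + (sqrt(2)x/2 + sqrt(2)y/2)^2 = x^2 + y^2   [equals x^2 + y^2: invariant]

Only option (D), x^2 + y^2, is unchanged by the transformation.
x^2 + y^2 is the squared distance from the origin, which rotations preserve.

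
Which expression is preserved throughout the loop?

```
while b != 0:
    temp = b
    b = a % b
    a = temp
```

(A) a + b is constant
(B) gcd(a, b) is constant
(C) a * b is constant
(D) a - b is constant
B

A loop invariant must hold before the first iteration and be re-established by every execution of the body.

(B) gcd(a, b) is constant: One iteration replaces (a, b) by (b, a mod b). Since a mod b = a - q*b for an integer q, any common divisor of a and b divides b and a mod b, and conversely; hence gcd(b, a mod b) = gcd(a, b). For instance (28, 11) -> (11, 6) keeps gcd = 1. At exit b = 0 and a = gcd of the original inputs.

The other options fail:
(A) a + b is constant: e.g. (a, b) = (28, 11) -> (11, 6): the sum goes from 39 to 17.
(C) a * b is constant: e.g. (a, b) = (28, 11) -> (11, 6): the product goes from 308 to 66.
(D) a - b is constant: e.g. (a, b) = (28, 11) -> (11, 6): the difference goes from 17 to 5.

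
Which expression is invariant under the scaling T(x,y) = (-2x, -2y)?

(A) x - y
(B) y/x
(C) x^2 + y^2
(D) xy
B

Under the uniform scaling T(x,y) = (-2x, -2y):
Substitute the transformed coordinates into each option and compare with the original:
(A) x - y  ->  (-2x) - (-2y) = -2x + 2y   [differs from x - y: not invariant]
(B) y/x  ->  (-2y)/(-2x) = y/x   [equals y/x: invariant]
(C) x^2 + y^2  ->  (-2x)^2 + (-2y)^2 = 4x^2 + 4y^2   [differs from x^2 + y^2: not invariant]
(D) xy  ->  (-2x)(-2y) = 4xy   [differs from xy: not invariant]

Only option (B), y/x, is unchanged by the transformation.
The common factor -2 cancels in a ratio of coordinates, while sums, products and sums of squares pick up factors of -2 or 4.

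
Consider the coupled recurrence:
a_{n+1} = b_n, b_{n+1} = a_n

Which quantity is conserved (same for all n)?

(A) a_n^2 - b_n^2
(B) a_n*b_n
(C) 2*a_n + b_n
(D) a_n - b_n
B

Replace a_n by a_{n+1} = b_n and b_n by b_{n+1} = a_n in each option and simplify:
(A) a_n^2 - b_n^2  ->  (b_n)^2 - (a_n)^2 = -a_n^2 + b_n^2   [not conserved]
(B) a_n*b_n  ->  (b_n)*(a_n) = a_n*b_n   [conserved]
(C) 2*a_n + b_n  ->  2*(b_n) + (a_n) = a_n + 2*b_n   [not conserved]
(D) a_n - b_n  ->  (b_n) - (a_n) = -a_n + b_n   [not conserved]

Only (B) a_n*b_n returns to itself after one step, so it is the conserved quantity.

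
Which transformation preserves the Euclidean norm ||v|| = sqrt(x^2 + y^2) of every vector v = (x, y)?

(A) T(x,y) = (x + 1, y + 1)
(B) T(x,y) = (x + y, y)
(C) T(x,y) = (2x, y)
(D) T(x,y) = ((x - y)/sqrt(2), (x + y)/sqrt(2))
D

A transformation preserves a norm if ||T(v)|| = ||v|| for every v; a single vector where the norm changes rules an option out.

(A) T(x,y) = (x + 1, y + 1): v = (1, 0) has norm sqrt((1)^2 + (0)^2) = 1, but T(v) = (2, 1) has norm sqrt(5) -- not preserved.
(B) T(x,y) = (x + y, y): v = (0, 1) has norm sqrt((0)^2 + (1)^2) = 1, but T(v) = (1, 1) has norm sqrt(2) -- not preserved.
(C) T(x,y) = (2x, y): v = (1, 0) has norm sqrt((1)^2 + (0)^2) = 1, but T(v) = (2, 0) has norm 2 -- not preserved.
(D) T(x,y) = ((x - y)/sqrt(2), (x + y)/sqrt(2)): preserves the norm -- it is an orthogonal map (a rotation/reflection), and (sqrt(2)(x - y)/2)^2 + (sqrt(2)(x + y)/2)^2 simplifies to x^2 + y^2.

Therefore the answer is (D).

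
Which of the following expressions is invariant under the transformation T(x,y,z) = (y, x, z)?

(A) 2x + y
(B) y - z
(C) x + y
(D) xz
C

Apply T(x,y,z) = (y, x, z) to each option, i.e. replace (x, y, z) by the transformed coordinates.
Substitute the transformed coordinates into each option and compare with the original:
(A) 2x + y  ->  2(y) + (x) = x + 2y   [differs from 2x + y: not invariant]
(B) y - z  ->  (x) - (z) = x - z   [differs from y - z: not invariant]
(C) x + y  ->  (y) + (x) = x + y   [equals x + y: invariant]
(D) xz  ->  (y)(z) = yz   [differs from xz: not invariant]

Only option (C), x + y, is unchanged by the transformation.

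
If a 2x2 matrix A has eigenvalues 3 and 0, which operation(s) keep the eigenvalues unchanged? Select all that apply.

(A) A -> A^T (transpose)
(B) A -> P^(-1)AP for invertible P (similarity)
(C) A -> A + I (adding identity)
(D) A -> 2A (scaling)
A and B

Eigenvalues are preserved by:
1. Similarity transformations: A -> P^(-1)AP (same characteristic polynomial)
2. Transpose: A^T has the same eigenvalues as A

Eigenvalues are NOT preserved by:
- Adding identity: eigenvalues become 3+1, 0+1
- Scaling: eigenvalues become 6, 0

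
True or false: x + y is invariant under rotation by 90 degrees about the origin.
False

Applying rotation by 90 degrees: x' = x*cos(90 degrees) - y*sin(90 degrees) = -y, y' = x*sin(90 degrees) + y*cos(90 degrees) = x

Substituting into x + y:
(-y) + (x)
= x - y

This differs from the original expression x + y, so it is NOT invariant.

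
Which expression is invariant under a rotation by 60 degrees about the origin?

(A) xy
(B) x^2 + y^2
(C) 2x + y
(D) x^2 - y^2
B

A rotation by 60 degrees sends (x, y) to (x/2 - sqrt(3)y/2, sqrt(3)x/2 + y/2).
Substitute the transformed coordinates into each option and compare with the original:
(A) xy  ->  (x/2 - sqrt(3)y/2)(sqrt(3)x/2 + y/2) = sqrt(3)x^2/4 - xy/2 - sqrt(3)y^2/4   [differs from xy: not invariant]
(B) x^2 + y^2  ->  (x/2 - sqrt(3)y/2)^2 + (sqrt(3)x/2 + y/2)^2 = x^2 + y^2   [equals x^2 + y^2: invariant]
(C) 2x + y  ->  2(x/2 - sqrt(3)y/2) + (sqrt(3)x/2 + y/2) = sqrt(3)x/2 + x - sqrt(3)y + y/2   [differs from 2x + y: not invariant]
(D) x^2 - y^2  ->  (x/2 - sqrt(3)y/2)^2 - (sqrt(3)x/2 + y/2)^2 = -x^2/2 - sqrt(3)xy + y^2/2   [differs from x^2 - y^2: not invariant]

Only option (B), x^2 + y^2, is unchanged by the transformation.
Geometrically, x^2 + y^2 is the squared distance from the origin, which every rotation about the origin preserves.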